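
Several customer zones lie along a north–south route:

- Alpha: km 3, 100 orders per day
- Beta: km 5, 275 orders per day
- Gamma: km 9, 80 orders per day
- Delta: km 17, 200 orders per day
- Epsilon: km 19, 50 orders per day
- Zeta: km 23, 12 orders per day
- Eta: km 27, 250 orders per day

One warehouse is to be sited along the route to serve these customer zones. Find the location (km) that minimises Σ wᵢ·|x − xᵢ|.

x = 17

For a sum of weighted absolute distances on a line, the optimum is the weighted median (not the mean). Total weight W = 967; half-weight = 483.5.
Sort by position and accumulate weight:
  km 3 (Alpha, w=100) → cum 100
  km 5 (Beta, w=275) → cum 375
  km 9 (Gamma, w=80) → cum 455
  km 17 (Delta, w=200) → cum 655  ≥ 483.5 → median here
  km 19 (Epsilon, w=50) → cum 705
  km 23 (Zeta, w=12) → cum 717
  km 27 (Eta, w=250) → cum 967
Optimal location: km 17.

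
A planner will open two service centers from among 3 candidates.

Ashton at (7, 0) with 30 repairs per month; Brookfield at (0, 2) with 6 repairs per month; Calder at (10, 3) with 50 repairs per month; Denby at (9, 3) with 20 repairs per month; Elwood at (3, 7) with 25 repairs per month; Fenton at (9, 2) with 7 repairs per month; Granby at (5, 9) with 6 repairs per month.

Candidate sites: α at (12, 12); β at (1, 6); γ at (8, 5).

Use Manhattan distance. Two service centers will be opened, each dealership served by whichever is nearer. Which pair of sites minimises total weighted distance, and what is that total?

{β, γ}, total 615

Evaluate every pair (each demand assigned to the nearer of the two):
  {β, γ}: total = 615
  {α, γ}: total = 751
  {α, β}: total = 1361
Best pair: {β, γ} with total 615.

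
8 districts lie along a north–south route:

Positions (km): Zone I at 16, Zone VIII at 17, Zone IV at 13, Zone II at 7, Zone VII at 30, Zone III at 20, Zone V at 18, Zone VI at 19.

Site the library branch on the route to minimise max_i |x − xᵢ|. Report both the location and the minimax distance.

The 1-center on a line is the midpoint of the two extreme points: leftmost at 7, rightmost at 30.
Optimal location = (7 + 30)/2 = 18.5; maximum distance = (30 − 7)/2 = 11.5.

location 18.5, max distance 11.5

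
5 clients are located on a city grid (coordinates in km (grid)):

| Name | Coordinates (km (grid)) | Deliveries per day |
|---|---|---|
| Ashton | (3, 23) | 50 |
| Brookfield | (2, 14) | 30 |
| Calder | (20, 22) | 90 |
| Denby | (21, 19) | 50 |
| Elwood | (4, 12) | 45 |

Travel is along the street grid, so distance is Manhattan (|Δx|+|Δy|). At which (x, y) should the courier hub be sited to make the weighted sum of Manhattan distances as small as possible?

Manhattan distance separates: Σwᵢ(|x−xᵢ|+|y−yᵢ|) = Σwᵢ|x−xᵢ| + Σwᵢ|y−yᵢ|, so x and y are optimised independently as 1-D weighted medians.
Total weight W = 265; half = 132.5.
x-coordinate, sorted with cumulative weight:
  x=2 (Brookfield, w=30) cum 30
  x=3 (Ashton, w=50) cum 80
  x=4 (Elwood, w=45) cum 125
  x=20 (Calder, w=90) cum 215  ← median
  x=21 (Denby, w=50) cum 265
⇒ x* = 20
y-coordinate, sorted with cumulative weight:
  y=12 (Elwood, w=45) cum 45
  y=14 (Brookfield, w=30) cum 75
  y=19 (Denby, w=50) cum 125
  y=22 (Calder, w=90) cum 215  ← median
  y=23 (Ashton, w=50) cum 265
⇒ y* = 22

(20, 22)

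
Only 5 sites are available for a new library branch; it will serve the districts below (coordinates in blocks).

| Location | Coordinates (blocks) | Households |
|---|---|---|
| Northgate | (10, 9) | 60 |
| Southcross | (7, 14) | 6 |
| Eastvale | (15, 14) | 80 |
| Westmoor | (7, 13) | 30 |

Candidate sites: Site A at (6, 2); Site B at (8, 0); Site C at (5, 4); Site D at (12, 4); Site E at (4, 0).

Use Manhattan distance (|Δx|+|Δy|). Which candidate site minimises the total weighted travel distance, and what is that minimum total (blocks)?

Total weighted distance at each candidate:
  Site A (6, 2): total = 2778
  Site B (8, 0): total = 2850
  Site C (5, 4): total = 2602
  Site D (12, 4): total = 1970
  Site E (4, 0): total = 3482
Minimum is at Site D with total 1970 blocks.

Site D, total 1970 blocks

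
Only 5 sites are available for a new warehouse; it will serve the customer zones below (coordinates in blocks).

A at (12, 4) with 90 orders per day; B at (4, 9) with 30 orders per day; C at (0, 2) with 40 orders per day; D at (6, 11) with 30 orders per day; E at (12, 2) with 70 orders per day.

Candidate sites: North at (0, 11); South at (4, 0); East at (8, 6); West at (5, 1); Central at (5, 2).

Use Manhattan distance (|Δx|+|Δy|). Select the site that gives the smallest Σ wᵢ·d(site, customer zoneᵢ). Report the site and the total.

Total weighted distance at each candidate:
  North (0, 11): total = 3900
  South (4, 0): total = 2680
  East (8, 6): total = 2000
  West (5, 1): total = 2300
  Central (5, 2): total = 2040
Minimum is at East with total 2000 blocks.

East, total 2000 blocks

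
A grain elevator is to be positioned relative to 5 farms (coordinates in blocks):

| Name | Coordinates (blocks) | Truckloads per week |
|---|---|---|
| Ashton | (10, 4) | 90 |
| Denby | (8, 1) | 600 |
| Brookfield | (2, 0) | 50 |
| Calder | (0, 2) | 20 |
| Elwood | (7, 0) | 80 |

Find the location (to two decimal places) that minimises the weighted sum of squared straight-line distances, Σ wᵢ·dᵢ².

(7.57, 1.19)

The minimiser of Σwᵢ‖p−pᵢ‖² is the weighted centroid p* = (Σwᵢpᵢ)/(Σwᵢ).
Σwᵢ = 840.
Σwᵢxᵢ = 90·10 + 600·8 + 50·2 + 20·0 + 80·7 = 6360.
Σwᵢyᵢ = 90·4 + 600·1 + 50·0 + 20·2 + 80·0 = 1000.
x* = 6360/840 = 7.57, y* = 1000/840 = 1.19.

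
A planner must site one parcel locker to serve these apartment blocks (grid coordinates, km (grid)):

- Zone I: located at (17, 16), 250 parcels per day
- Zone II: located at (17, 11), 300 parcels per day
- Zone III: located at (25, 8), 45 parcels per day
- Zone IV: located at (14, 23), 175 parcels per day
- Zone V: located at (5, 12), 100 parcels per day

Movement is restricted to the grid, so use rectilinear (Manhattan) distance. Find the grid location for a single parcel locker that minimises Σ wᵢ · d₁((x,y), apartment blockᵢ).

(17, 12)

Manhattan distance separates: Σwᵢ(|x−xᵢ|+|y−yᵢ|) = Σwᵢ|x−xᵢ| + Σwᵢ|y−yᵢ|, so x and y are optimised independently as 1-D weighted medians.
Total weight W = 870; half = 435.
x-coordinate, sorted with cumulative weight:
  x=5 (Zone V, w=100) cum 100
  x=14 (Zone IV, w=175) cum 275
  x=17 (Zone I, w=250) cum 525  ← median
  x=17 (Zone II, w=300) cum 825
  x=25 (Zone III, w=45) cum 870
⇒ x* = 17
y-coordinate, sorted with cumulative weight:
  y=8 (Zone III, w=45) cum 45
  y=11 (Zone II, w=300) cum 345
  y=12 (Zone V, w=100) cum 445  ← median
  y=16 (Zone I, w=250) cum 695
  y=23 (Zone IV, w=175) cum 870
⇒ y* = 12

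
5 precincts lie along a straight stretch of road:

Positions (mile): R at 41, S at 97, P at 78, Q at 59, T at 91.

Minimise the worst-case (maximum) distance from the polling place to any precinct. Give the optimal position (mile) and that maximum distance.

The 1-center on a line is the midpoint of the two extreme points: leftmost at 41, rightmost at 97.
Optimal location = (41 + 97)/2 = 69; maximum distance = (97 − 41)/2 = 28.

location 69, max distance 28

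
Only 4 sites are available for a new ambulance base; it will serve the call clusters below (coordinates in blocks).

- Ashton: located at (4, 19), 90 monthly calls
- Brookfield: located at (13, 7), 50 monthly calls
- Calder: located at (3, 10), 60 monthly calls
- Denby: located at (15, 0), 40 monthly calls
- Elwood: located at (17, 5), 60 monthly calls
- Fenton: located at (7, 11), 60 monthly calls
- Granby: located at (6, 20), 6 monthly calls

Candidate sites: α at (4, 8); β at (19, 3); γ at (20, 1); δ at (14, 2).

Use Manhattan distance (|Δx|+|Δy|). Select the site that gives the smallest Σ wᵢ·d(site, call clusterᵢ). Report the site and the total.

Total weighted distance at each candidate:
  α (4, 8): total = 3834
  β (19, 3): total = 6570
  γ (20, 1): total = 7508
  δ (14, 2): total = 5466
Minimum is at α with total 3834 blocks.

α, total 3834 blocks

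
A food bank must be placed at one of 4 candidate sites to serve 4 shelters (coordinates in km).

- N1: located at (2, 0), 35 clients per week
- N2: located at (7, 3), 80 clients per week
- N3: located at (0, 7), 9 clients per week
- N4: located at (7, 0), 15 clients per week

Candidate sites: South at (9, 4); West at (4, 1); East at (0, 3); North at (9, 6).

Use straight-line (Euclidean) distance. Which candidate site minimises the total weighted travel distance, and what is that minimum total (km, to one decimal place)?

Total weighted distance at each candidate:
  South (9, 4): total = 613.5
  West (4, 1): total = 479.0
  East (0, 3): total = 836.4
  North (9, 6): total = 787.5
Minimum is at West with total 479.0 km.

West, total 479.0 km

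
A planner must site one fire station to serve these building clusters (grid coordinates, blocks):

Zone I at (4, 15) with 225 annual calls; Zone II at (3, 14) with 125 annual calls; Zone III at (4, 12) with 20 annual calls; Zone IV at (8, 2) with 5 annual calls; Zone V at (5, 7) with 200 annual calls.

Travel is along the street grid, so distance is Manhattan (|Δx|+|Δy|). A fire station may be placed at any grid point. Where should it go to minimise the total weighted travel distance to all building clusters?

Manhattan distance separates: Σwᵢ(|x−xᵢ|+|y−yᵢ|) = Σwᵢ|x−xᵢ| + Σwᵢ|y−yᵢ|, so x and y are optimised independently as 1-D weighted medians.
Total weight W = 575; half = 287.5.
x-coordinate, sorted with cumulative weight:
  x=3 (Zone II, w=125) cum 125
  x=4 (Zone I, w=225) cum 350  ← median
  x=4 (Zone III, w=20) cum 370
  x=5 (Zone V, w=200) cum 570
  x=8 (Zone IV, w=5) cum 575
⇒ x* = 4
y-coordinate, sorted with cumulative weight:
  y=2 (Zone IV, w=5) cum 5
  y=7 (Zone V, w=200) cum 205
  y=12 (Zone III, w=20) cum 225
  y=14 (Zone II, w=125) cum 350  ← median
  y=15 (Zone I, w=225) cum 575
⇒ y* = 14

(4, 14)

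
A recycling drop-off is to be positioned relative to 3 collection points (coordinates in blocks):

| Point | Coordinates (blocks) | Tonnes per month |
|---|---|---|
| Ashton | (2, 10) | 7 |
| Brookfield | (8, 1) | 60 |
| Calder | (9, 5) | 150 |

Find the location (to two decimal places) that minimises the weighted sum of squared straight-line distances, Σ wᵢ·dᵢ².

(8.50, 4.06)

The minimiser of Σwᵢ‖p−pᵢ‖² is the weighted centroid p* = (Σwᵢpᵢ)/(Σwᵢ).
Σwᵢ = 217.
Σwᵢxᵢ = 7·2 + 60·8 + 150·9 = 1844.
Σwᵢyᵢ = 7·10 + 60·1 + 150·5 = 880.
x* = 1844/217 = 8.50, y* = 880/217 = 4.06.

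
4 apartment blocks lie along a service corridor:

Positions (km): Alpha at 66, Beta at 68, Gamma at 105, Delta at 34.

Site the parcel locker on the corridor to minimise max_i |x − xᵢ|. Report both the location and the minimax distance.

The 1-center on a line is the midpoint of the two extreme points: leftmost at 34, rightmost at 105.
Optimal location = (34 + 105)/2 = 69.5; maximum distance = (105 − 34)/2 = 35.5.

location 69.5, max distance 35.5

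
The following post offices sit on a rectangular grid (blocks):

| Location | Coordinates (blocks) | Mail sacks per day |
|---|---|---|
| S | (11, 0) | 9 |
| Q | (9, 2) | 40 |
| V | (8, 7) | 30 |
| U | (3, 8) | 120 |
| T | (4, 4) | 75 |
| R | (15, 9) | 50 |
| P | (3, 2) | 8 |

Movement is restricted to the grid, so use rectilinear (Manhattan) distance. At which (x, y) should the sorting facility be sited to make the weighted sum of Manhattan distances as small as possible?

Manhattan distance separates: Σwᵢ(|x−xᵢ|+|y−yᵢ|) = Σwᵢ|x−xᵢ| + Σwᵢ|y−yᵢ|, so x and y are optimised independently as 1-D weighted medians.
Total weight W = 332; half = 166.
x-coordinate, sorted with cumulative weight:
  x=3 (U, w=120) cum 120
  x=3 (P, w=8) cum 128
  x=4 (T, w=75) cum 203  ← median
  x=8 (V, w=30) cum 233
  x=9 (Q, w=40) cum 273
  x=11 (S, w=9) cum 282
  x=15 (R, w=50) cum 332
⇒ x* = 4
y-coordinate, sorted with cumulative weight:
  y=0 (S, w=9) cum 9
  y=2 (Q, w=40) cum 49
  y=2 (P, w=8) cum 57
  y=4 (T, w=75) cum 132
  y=7 (V, w=30) cum 162
  y=8 (U, w=120) cum 282  ← median
  y=9 (R, w=50) cum 332
⇒ y* = 8

(4, 8)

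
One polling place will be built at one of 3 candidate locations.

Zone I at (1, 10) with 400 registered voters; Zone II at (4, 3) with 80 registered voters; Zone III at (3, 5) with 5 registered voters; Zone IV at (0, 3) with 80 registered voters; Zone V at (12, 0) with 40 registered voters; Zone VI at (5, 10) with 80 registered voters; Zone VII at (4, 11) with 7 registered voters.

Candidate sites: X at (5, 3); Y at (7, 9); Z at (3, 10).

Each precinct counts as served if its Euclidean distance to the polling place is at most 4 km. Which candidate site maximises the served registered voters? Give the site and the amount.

Coverage radius r = 4 km; a point is covered iff (Δx)²+(Δy)² ≤ 4² = 16.
  X (5, 3): covers {Zone II, Zone III} → 85
  Y (7, 9): covers {Zone VI, Zone VII} → 87
  Z (3, 10): covers {Zone I, Zone VI, Zone VII} → 487
Maximum coverage at Z: 487 registered voters.

Z, covering 487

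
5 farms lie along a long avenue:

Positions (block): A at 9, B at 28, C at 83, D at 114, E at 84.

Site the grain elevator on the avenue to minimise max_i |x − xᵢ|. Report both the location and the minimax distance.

location 61.5, max distance 52.5

The 1-center on a line is the midpoint of the two extreme points: leftmost at 9, rightmost at 114.
Optimal location = (9 + 114)/2 = 61.5; maximum distance = (114 − 9)/2 = 52.5.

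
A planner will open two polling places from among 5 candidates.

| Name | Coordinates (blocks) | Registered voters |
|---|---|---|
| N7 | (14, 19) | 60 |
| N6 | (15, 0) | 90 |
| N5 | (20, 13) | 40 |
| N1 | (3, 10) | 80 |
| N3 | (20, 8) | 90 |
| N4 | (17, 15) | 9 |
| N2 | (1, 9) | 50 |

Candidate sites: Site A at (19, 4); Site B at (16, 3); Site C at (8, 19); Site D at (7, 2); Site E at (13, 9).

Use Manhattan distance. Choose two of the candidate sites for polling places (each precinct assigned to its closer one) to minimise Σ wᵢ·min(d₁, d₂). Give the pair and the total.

Evaluate every pair (each demand assigned to the nearer of the two):
  {Site B, Site E}: total = 3750
  {Site A, Site E}: total = 3800
  {Site A, Site C}: total = 4017
  {Site C, Site E}: total = 4080
  {Site B, Site C}: total = 4177
  {Site D, Site E}: total = 4290
  {Site A, Site D}: total = 4497
  {Site B, Site D}: total = 4537
  {Site A, Site B}: total = 5057
  {Site C, Site D}: total = 5417
Best pair: {Site B, Site E} with total 3750.

{Site B, Site E}, total 3750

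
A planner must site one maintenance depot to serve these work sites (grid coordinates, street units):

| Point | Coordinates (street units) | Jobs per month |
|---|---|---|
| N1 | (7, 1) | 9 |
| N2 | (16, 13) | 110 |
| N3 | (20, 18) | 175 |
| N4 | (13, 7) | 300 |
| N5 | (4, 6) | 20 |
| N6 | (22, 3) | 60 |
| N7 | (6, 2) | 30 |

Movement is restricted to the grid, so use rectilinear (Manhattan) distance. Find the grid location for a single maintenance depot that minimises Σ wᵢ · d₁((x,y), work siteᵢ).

(13, 7)

Manhattan distance separates: Σwᵢ(|x−xᵢ|+|y−yᵢ|) = Σwᵢ|x−xᵢ| + Σwᵢ|y−yᵢ|, so x and y are optimised independently as 1-D weighted medians.
Total weight W = 704; half = 352.
x-coordinate, sorted with cumulative weight:
  x=4 (N5, w=20) cum 20
  x=6 (N7, w=30) cum 50
  x=7 (N1, w=9) cum 59
  x=13 (N4, w=300) cum 359  ← median
  x=16 (N2, w=110) cum 469
  x=20 (N3, w=175) cum 644
  x=22 (N6, w=60) cum 704
⇒ x* = 13
y-coordinate, sorted with cumulative weight:
  y=1 (N1, w=9) cum 9
  y=2 (N7, w=30) cum 39
  y=3 (N6, w=60) cum 99
  y=6 (N5, w=20) cum 119
  y=7 (N4, w=300) cum 419  ← median
  y=13 (N2, w=110) cum 529
  y=18 (N3, w=175) cum 704
⇒ y* = 7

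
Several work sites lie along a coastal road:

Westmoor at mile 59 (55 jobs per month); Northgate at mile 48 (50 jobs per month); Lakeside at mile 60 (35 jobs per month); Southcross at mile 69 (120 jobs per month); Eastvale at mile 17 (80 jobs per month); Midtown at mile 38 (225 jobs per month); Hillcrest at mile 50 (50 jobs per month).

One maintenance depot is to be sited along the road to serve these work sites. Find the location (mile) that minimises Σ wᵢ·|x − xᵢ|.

x = 48

For a sum of weighted absolute distances on a line, the optimum is the weighted median (not the mean). Total weight W = 615; half-weight = 307.5.
Sort by position and accumulate weight:
  mile 17 (Eastvale, w=80) → cum 80
  mile 38 (Midtown, w=225) → cum 305
  mile 48 (Northgate, w=50) → cum 355  ≥ 307.5 → median here
  mile 50 (Hillcrest, w=50) → cum 405
  mile 59 (Westmoor, w=55) → cum 460
  mile 60 (Lakeside, w=35) → cum 495
  mile 69 (Southcross, w=120) → cum 615
Optimal location: mile 48.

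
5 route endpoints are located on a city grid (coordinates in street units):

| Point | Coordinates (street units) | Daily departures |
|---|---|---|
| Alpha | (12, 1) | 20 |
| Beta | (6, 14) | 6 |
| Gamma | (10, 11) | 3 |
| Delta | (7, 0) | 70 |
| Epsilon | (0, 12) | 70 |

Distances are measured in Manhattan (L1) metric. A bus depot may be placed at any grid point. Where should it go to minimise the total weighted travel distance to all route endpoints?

Manhattan distance separates: Σwᵢ(|x−xᵢ|+|y−yᵢ|) = Σwᵢ|x−xᵢ| + Σwᵢ|y−yᵢ|, so x and y are optimised independently as 1-D weighted medians.
Total weight W = 169; half = 84.5.
x-coordinate, sorted with cumulative weight:
  x=0 (Epsilon, w=70) cum 70
  x=6 (Beta, w=6) cum 76
  x=7 (Delta, w=70) cum 146  ← median
  x=10 (Gamma, w=3) cum 149
  x=12 (Alpha, w=20) cum 169
⇒ x* = 7
y-coordinate, sorted with cumulative weight:
  y=0 (Delta, w=70) cum 70
  y=1 (Alpha, w=20) cum 90  ← median
  y=11 (Gamma, w=3) cum 93
  y=12 (Epsilon, w=70) cum 163
  y=14 (Beta, w=6) cum 169
⇒ y* = 1

(7, 1)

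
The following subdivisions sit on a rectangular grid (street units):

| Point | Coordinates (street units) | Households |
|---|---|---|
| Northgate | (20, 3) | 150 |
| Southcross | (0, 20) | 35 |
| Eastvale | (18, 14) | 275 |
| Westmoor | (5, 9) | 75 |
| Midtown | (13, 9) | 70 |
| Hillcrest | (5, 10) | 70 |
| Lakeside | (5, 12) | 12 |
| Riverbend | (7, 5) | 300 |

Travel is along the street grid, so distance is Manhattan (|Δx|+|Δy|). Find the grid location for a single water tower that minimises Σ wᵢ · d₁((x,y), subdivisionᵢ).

(13, 9)

Manhattan distance separates: Σwᵢ(|x−xᵢ|+|y−yᵢ|) = Σwᵢ|x−xᵢ| + Σwᵢ|y−yᵢ|, so x and y are optimised independently as 1-D weighted medians.
Total weight W = 987; half = 493.5.
x-coordinate, sorted with cumulative weight:
  x=0 (Southcross, w=35) cum 35
  x=5 (Westmoor, w=75) cum 110
  x=5 (Hillcrest, w=70) cum 180
  x=5 (Lakeside, w=12) cum 192
  x=7 (Riverbend, w=300) cum 492
  x=13 (Midtown, w=70) cum 562  ← median
  x=18 (Eastvale, w=275) cum 837
  x=20 (Northgate, w=150) cum 987
⇒ x* = 13
y-coordinate, sorted with cumulative weight:
  y=3 (Northgate, w=150) cum 150
  y=5 (Riverbend, w=300) cum 450
  y=9 (Westmoor, w=75) cum 525  ← median
  y=9 (Midtown, w=70) cum 595
  y=10 (Hillcrest, w=70) cum 665
  y=12 (Lakeside, w=12) cum 677
  y=14 (Eastvale, w=275) cum 952
  y=20 (Southcross, w=35) cum 987
⇒ y* = 9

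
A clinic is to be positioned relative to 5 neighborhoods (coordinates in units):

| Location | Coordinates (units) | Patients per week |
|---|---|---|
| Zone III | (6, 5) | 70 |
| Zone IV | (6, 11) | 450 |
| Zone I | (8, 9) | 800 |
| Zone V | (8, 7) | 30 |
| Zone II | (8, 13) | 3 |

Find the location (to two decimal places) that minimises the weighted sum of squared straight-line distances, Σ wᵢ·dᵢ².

The minimiser of Σwᵢ‖p−pᵢ‖² is the weighted centroid p* = (Σwᵢpᵢ)/(Σwᵢ).
Σwᵢ = 1353.
Σwᵢxᵢ = 70·6 + 450·6 + 800·8 + 30·8 + 3·8 = 9784.
Σwᵢyᵢ = 70·5 + 450·11 + 800·9 + 30·7 + 3·13 = 12749.
x* = 9784/1353 = 7.23, y* = 12749/1353 = 9.42.

(7.23, 9.42)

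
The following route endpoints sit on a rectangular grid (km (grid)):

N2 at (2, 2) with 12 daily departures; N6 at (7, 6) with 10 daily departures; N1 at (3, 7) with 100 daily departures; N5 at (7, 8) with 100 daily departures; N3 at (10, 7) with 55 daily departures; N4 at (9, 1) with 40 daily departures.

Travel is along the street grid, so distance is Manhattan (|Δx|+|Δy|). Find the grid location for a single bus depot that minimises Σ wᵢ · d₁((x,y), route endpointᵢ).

Manhattan distance separates: Σwᵢ(|x−xᵢ|+|y−yᵢ|) = Σwᵢ|x−xᵢ| + Σwᵢ|y−yᵢ|, so x and y are optimised independently as 1-D weighted medians.
Total weight W = 317; half = 158.5.
x-coordinate, sorted with cumulative weight:
  x=2 (N2, w=12) cum 12
  x=3 (N1, w=100) cum 112
  x=7 (N6, w=10) cum 122
  x=7 (N5, w=100) cum 222  ← median
  x=9 (N4, w=40) cum 262
  x=10 (N3, w=55) cum 317
⇒ x* = 7
y-coordinate, sorted with cumulative weight:
  y=1 (N4, w=40) cum 40
  y=2 (N2, w=12) cum 52
  y=6 (N6, w=10) cum 62
  y=7 (N1, w=100) cum 162  ← median
  y=7 (N3, w=55) cum 217
  y=8 (N5, w=100) cum 317
⇒ y* = 7

(7, 7)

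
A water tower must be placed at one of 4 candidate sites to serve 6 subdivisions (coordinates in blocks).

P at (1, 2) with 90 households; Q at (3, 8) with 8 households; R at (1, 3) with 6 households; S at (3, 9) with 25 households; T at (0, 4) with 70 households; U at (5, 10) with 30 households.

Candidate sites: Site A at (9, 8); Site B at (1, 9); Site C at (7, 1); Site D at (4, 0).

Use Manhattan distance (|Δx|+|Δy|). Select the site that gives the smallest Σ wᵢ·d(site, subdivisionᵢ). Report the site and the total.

Total weighted distance at each candidate:
  Site A (9, 8): total = 2651
  Site B (1, 9): total = 1310
  Site C (7, 1): total = 2096
  Site D (4, 0): total = 1698
Minimum is at Site B with total 1310 blocks.

Site B, total 1310 blocks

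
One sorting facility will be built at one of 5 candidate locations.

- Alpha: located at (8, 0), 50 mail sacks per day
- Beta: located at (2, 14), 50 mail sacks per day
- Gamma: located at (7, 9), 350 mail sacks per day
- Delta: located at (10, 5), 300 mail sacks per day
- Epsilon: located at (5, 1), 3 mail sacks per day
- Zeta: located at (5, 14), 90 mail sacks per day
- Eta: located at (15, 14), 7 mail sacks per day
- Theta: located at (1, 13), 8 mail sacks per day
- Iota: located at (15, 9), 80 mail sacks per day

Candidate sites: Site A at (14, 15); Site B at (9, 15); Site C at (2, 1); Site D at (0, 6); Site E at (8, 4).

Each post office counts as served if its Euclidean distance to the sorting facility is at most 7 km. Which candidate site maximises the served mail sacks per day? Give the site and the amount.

Site E, covering 703

Coverage radius r = 7 km; a point is covered iff (Δx)²+(Δy)² ≤ 7² = 49.
  Site A (14, 15): covers {Eta, Iota} → 87
  Site B (9, 15): covers {Gamma, Zeta, Eta} → 447
  Site C (2, 1): covers {Alpha, Epsilon} → 53
  Site D (0, 6): covers {none} → 0
  Site E (8, 4): covers {Alpha, Gamma, Delta, Epsilon} → 703
Maximum coverage at Site E: 703 mail sacks per day.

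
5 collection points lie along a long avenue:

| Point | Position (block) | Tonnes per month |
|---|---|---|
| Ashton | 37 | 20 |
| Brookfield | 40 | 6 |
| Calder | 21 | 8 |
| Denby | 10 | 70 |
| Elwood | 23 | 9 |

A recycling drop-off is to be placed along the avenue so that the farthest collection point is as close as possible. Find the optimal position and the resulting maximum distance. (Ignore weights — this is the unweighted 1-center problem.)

The 1-center on a line is the midpoint of the two extreme points: leftmost at 10, rightmost at 40.
Optimal location = (10 + 40)/2 = 25; maximum distance = (40 − 10)/2 = 15.

location 25, max distance 15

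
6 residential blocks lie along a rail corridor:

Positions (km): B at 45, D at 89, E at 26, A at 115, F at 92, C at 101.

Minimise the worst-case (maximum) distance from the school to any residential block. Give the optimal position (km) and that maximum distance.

location 70.5, max distance 44.5

The 1-center on a line is the midpoint of the two extreme points: leftmost at 26, rightmost at 115.
Optimal location = (26 + 115)/2 = 70.5; maximum distance = (115 − 26)/2 = 44.5.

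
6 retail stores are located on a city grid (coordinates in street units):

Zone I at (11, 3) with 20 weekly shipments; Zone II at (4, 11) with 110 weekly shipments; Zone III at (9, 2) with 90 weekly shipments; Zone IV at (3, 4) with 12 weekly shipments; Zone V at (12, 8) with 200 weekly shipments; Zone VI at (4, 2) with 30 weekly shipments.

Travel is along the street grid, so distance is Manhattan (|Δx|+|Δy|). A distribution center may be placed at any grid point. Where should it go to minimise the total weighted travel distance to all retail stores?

Manhattan distance separates: Σwᵢ(|x−xᵢ|+|y−yᵢ|) = Σwᵢ|x−xᵢ| + Σwᵢ|y−yᵢ|, so x and y are optimised independently as 1-D weighted medians.
Total weight W = 462; half = 231.
x-coordinate, sorted with cumulative weight:
  x=3 (Zone IV, w=12) cum 12
  x=4 (Zone II, w=110) cum 122
  x=4 (Zone VI, w=30) cum 152
  x=9 (Zone III, w=90) cum 242  ← median
  x=11 (Zone I, w=20) cum 262
  x=12 (Zone V, w=200) cum 462
⇒ x* = 9
y-coordinate, sorted with cumulative weight:
  y=2 (Zone III, w=90) cum 90
  y=2 (Zone VI, w=30) cum 120
  y=3 (Zone I, w=20) cum 140
  y=4 (Zone IV, w=12) cum 152
  y=8 (Zone V, w=200) cum 352  ← median
  y=11 (Zone II, w=110) cum 462
⇒ y* = 8

(9, 8)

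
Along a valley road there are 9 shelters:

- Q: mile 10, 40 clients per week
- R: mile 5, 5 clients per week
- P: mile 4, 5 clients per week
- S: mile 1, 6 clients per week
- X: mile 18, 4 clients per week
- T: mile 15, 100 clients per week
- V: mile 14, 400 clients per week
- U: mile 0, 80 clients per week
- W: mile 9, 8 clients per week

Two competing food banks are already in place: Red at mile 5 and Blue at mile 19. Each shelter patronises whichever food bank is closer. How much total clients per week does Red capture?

The indifferent point is the midpoint (5+19)/2 = 12; shelters left of it (closer to Red at 5) go to Red, those right go to Blue.
  U at 0 (w=80) → Red
  S at 1 (w=6) → Red
  P at 4 (w=5) → Red
  R at 5 (w=5) → Red
  W at 9 (w=8) → Red
  Q at 10 (w=40) → Red
  V at 14 (w=400) → Blue
  T at 15 (w=100) → Blue
  X at 18 (w=4) → Blue
Red captures 144; Blue captures 504.

144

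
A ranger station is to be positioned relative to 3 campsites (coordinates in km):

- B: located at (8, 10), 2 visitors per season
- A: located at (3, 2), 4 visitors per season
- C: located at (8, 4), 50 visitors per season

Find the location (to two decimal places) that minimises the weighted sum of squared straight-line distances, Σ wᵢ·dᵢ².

The minimiser of Σwᵢ‖p−pᵢ‖² is the weighted centroid p* = (Σwᵢpᵢ)/(Σwᵢ).
Σwᵢ = 56.
Σwᵢxᵢ = 2·8 + 4·3 + 50·8 = 428.
Σwᵢyᵢ = 2·10 + 4·2 + 50·4 = 228.
x* = 428/56 = 7.64, y* = 228/56 = 4.07.

(7.64, 4.07)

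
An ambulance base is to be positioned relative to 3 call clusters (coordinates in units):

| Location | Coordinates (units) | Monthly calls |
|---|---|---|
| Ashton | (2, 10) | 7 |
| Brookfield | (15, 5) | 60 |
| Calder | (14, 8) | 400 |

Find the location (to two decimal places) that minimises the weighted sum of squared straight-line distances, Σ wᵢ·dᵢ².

The minimiser of Σwᵢ‖p−pᵢ‖² is the weighted centroid p* = (Σwᵢpᵢ)/(Σwᵢ).
Σwᵢ = 467.
Σwᵢxᵢ = 7·2 + 60·15 + 400·14 = 6514.
Σwᵢyᵢ = 7·10 + 60·5 + 400·8 = 3570.
x* = 6514/467 = 13.95, y* = 3570/467 = 7.64.

(13.95, 7.64)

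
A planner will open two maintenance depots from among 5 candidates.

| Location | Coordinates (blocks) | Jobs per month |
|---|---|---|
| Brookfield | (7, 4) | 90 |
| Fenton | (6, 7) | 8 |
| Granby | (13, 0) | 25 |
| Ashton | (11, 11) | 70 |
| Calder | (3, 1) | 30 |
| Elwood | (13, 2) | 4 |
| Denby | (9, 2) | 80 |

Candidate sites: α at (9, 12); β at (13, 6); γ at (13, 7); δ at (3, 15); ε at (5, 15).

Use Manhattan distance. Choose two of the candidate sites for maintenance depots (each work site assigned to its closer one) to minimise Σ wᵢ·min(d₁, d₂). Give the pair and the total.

{α, β}, total 2250

Evaluate every pair (each demand assigned to the nearer of the two):
  {α, β}: total = 2250
  {β, γ}: total = 2452
  {α, γ}: total = 2471
  {β, δ}: total = 2500
  {β, ε}: total = 2530
  {γ, δ}: total = 2621
  {γ, ε}: total = 2681
  {α, δ}: total = 2850
  {α, ε}: total = 2910
  {δ, ε}: total = 4381
Best pair: {α, β} with total 2250.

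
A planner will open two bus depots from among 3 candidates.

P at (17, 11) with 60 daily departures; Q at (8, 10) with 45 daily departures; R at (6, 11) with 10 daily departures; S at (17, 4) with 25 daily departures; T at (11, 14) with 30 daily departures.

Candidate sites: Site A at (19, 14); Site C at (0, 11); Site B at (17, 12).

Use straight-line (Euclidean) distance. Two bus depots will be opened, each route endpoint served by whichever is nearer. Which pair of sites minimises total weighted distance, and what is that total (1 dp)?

{Site C, Site B}, total 872.5

Evaluate every pair (each demand assigned to the nearer of the two):
  {Site C, Site B}: total = 872.5
  {Site A, Site B}: total = 975.1
  {Site A, Site C}: total = 1134.1
Best pair: {Site C, Site B} with total 872.5.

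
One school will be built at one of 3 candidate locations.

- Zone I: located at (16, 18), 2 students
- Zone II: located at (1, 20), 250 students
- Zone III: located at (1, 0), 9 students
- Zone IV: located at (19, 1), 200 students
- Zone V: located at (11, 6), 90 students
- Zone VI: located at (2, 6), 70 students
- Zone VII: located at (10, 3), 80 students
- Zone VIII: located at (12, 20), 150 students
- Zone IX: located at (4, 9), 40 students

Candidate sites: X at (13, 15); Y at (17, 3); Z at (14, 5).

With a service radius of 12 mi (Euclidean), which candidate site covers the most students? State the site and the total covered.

Z, covering 410

Coverage radius r = 12 mi; a point is covered iff (Δx)²+(Δy)² ≤ 12² = 144.
  X (13, 15): covers {Zone I, Zone V, Zone VIII, Zone IX} → 282
  Y (17, 3): covers {Zone IV, Zone V, Zone VII} → 370
  Z (14, 5): covers {Zone IV, Zone V, Zone VII, Zone IX} → 410
Maximum coverage at Z: 410 students.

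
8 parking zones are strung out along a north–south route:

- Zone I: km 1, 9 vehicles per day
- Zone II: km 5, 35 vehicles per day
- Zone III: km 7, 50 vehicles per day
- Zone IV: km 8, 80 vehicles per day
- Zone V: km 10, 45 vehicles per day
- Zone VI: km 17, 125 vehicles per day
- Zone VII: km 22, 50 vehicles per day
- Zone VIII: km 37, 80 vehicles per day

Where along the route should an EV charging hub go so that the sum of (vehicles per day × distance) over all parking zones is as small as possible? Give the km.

For a sum of weighted absolute distances on a line, the optimum is the weighted median (not the mean). Total weight W = 474; half-weight = 237.
Sort by position and accumulate weight:
  km 1 (Zone I, w=9) → cum 9
  km 5 (Zone II, w=35) → cum 44
  km 7 (Zone III, w=50) → cum 94
  km 8 (Zone IV, w=80) → cum 174
  km 10 (Zone V, w=45) → cum 219
  km 17 (Zone VI, w=125) → cum 344  ≥ 237 → median here
  km 22 (Zone VII, w=50) → cum 394
  km 37 (Zone VIII, w=80) → cum 474
Optimal location: km 17.

x = 17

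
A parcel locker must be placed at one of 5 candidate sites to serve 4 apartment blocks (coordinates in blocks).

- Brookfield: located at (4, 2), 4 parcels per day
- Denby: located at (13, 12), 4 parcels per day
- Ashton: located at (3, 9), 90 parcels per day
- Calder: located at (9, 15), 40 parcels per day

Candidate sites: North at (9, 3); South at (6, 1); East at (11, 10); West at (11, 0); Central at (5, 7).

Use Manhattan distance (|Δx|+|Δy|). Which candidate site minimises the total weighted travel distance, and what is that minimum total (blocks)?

Central, total 916 blocks

Total weighted distance at each candidate:
  North (9, 3): total = 1636
  South (6, 1): total = 1754
  East (11, 10): total = 1166
  West (11, 0): total = 2302
  Central (5, 7): total = 916
Minimum is at Central with total 916 blocks.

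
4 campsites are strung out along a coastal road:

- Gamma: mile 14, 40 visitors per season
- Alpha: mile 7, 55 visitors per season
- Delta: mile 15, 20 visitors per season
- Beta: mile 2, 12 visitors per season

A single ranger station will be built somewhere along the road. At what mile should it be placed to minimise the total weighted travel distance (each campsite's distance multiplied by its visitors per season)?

x = 7

For a sum of weighted absolute distances on a line, the optimum is the weighted median (not the mean). Total weight W = 127; half-weight = 63.5.
Sort by position and accumulate weight:
  mile 2 (Beta, w=12) → cum 12
  mile 7 (Alpha, w=55) → cum 67  ≥ 63.5 → median here
  mile 14 (Gamma, w=40) → cum 107
  mile 15 (Delta, w=20) → cum 127
Optimal location: mile 7.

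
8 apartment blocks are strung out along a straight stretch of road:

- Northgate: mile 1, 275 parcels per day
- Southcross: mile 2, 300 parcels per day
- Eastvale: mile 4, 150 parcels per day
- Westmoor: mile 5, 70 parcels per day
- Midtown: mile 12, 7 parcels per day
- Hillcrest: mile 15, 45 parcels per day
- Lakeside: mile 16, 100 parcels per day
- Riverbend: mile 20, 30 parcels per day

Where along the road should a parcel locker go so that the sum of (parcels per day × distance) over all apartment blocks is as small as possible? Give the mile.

x = 2

For a sum of weighted absolute distances on a line, the optimum is the weighted median (not the mean). Total weight W = 977; half-weight = 488.5.
Sort by position and accumulate weight:
  mile 1 (Northgate, w=275) → cum 275
  mile 2 (Southcross, w=300) → cum 575  ≥ 488.5 → median here
  mile 4 (Eastvale, w=150) → cum 725
  mile 5 (Westmoor, w=70) → cum 795
  mile 12 (Midtown, w=7) → cum 802
  mile 15 (Hillcrest, w=45) → cum 847
  mile 16 (Lakeside, w=100) → cum 947
  mile 20 (Riverbend, w=30) → cum 977
Optimal location: mile 2.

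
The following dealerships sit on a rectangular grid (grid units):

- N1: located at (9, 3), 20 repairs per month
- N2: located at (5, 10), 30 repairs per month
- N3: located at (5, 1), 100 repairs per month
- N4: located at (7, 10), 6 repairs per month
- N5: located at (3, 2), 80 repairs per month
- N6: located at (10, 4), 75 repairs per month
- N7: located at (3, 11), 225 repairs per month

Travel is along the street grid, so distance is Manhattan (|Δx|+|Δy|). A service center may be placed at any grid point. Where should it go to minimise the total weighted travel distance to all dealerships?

Manhattan distance separates: Σwᵢ(|x−xᵢ|+|y−yᵢ|) = Σwᵢ|x−xᵢ| + Σwᵢ|y−yᵢ|, so x and y are optimised independently as 1-D weighted medians.
Total weight W = 536; half = 268.
x-coordinate, sorted with cumulative weight:
  x=3 (N5, w=80) cum 80
  x=3 (N7, w=225) cum 305  ← median
  x=5 (N2, w=30) cum 335
  x=5 (N3, w=100) cum 435
  x=7 (N4, w=6) cum 441
  x=9 (N1, w=20) cum 461
  x=10 (N6, w=75) cum 536
⇒ x* = 3
y-coordinate, sorted with cumulative weight:
  y=1 (N3, w=100) cum 100
  y=2 (N5, w=80) cum 180
  y=3 (N1, w=20) cum 200
  y=4 (N6, w=75) cum 275  ← median
  y=10 (N2, w=30) cum 305
  y=10 (N4, w=6) cum 311
  y=11 (N7, w=225) cum 536
⇒ y* = 4

(3, 4)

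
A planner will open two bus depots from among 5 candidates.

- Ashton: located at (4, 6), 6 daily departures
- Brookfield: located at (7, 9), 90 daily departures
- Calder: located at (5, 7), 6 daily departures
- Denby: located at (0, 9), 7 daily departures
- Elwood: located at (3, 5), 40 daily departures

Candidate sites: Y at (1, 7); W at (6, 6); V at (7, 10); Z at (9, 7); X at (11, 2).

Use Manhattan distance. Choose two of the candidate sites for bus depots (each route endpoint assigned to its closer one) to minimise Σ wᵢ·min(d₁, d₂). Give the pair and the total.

{Y, V}, total 319

Evaluate every pair (each demand assigned to the nearer of the two):
  {Y, V}: total = 319
  {W, V}: total = 330
  {V, Z}: total = 526
  {Y, W}: total = 565
  {V, X}: total = 578
  {Y, Z}: total = 589
  {W, Z}: total = 607
  {W, X}: total = 607
  {Z, X}: total = 817
  {Y, X}: total = 949
Best pair: {Y, V} with total 319.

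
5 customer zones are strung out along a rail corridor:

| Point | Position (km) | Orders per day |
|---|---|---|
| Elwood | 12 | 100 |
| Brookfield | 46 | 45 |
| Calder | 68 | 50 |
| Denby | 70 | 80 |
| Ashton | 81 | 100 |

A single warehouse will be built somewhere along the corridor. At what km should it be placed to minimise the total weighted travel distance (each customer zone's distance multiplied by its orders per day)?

x = 68

For a sum of weighted absolute distances on a line, the optimum is the weighted median (not the mean). Total weight W = 375; half-weight = 187.5.
Sort by position and accumulate weight:
  km 12 (Elwood, w=100) → cum 100
  km 46 (Brookfield, w=45) → cum 145
  km 68 (Calder, w=50) → cum 195  ≥ 187.5 → median here
  km 70 (Denby, w=80) → cum 275
  km 81 (Ashton, w=100) → cum 375
Optimal location: km 68.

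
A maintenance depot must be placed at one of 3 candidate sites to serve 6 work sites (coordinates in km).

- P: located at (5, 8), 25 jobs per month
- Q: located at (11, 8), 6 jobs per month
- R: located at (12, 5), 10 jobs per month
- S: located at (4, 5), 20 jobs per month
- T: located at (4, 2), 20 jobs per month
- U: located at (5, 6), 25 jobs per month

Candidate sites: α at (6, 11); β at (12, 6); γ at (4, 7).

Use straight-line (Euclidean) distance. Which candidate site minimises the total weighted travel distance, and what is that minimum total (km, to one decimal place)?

Total weighted distance at each candidate:
  α (6, 11): total = 637.3
  β (12, 6): total = 720.5
  γ (4, 7): total = 335.6
Minimum is at γ with total 335.6 km.

γ, total 335.6 km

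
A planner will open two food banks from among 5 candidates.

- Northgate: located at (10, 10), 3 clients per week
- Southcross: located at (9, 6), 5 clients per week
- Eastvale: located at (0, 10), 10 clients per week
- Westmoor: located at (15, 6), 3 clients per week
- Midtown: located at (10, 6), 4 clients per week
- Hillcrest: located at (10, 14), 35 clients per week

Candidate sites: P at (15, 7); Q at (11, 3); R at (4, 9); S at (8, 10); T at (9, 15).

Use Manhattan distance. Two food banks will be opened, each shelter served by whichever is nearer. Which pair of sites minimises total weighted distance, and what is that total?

Evaluate every pair (each demand assigned to the nearer of the two):
  {S, T}: total = 238
  {R, T}: total = 256
  {P, T}: total = 290
  {Q, T}: total = 290
  {P, S}: total = 348
  {R, S}: total = 348
  {Q, S}: total = 358
  {P, R}: total = 518
  {Q, R}: total = 518
  {P, Q}: total = 668
Best pair: {S, T} with total 238.

{S, T}, total 238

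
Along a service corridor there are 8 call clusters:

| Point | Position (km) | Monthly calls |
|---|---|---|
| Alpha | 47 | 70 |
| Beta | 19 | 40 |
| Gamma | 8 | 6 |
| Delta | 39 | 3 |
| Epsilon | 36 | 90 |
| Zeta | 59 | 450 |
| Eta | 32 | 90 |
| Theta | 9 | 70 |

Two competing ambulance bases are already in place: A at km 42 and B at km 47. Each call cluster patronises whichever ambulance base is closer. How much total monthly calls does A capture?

The indifferent point is the midpoint (42+47)/2 = 44.5; call clusters left of it (closer to A at 42) go to A, those right go to B.
  Gamma at 8 (w=6) → A
  Theta at 9 (w=70) → A
  Beta at 19 (w=40) → A
  Eta at 32 (w=90) → A
  Epsilon at 36 (w=90) → A
  Delta at 39 (w=3) → A
  Alpha at 47 (w=70) → B
  Zeta at 59 (w=450) → B
A captures 299; B captures 520.

299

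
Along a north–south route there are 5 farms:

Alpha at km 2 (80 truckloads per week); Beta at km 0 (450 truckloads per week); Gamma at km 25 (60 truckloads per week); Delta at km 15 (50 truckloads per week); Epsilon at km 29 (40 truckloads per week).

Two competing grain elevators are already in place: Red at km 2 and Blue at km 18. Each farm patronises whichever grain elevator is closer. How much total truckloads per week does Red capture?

530

The indifferent point is the midpoint (2+18)/2 = 10; farms left of it (closer to Red at 2) go to Red, those right go to Blue.
  Beta at 0 (w=450) → Red
  Alpha at 2 (w=80) → Red
  Delta at 15 (w=50) → Blue
  Gamma at 25 (w=60) → Blue
  Epsilon at 29 (w=40) → Blue
Red captures 530; Blue captures 150.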